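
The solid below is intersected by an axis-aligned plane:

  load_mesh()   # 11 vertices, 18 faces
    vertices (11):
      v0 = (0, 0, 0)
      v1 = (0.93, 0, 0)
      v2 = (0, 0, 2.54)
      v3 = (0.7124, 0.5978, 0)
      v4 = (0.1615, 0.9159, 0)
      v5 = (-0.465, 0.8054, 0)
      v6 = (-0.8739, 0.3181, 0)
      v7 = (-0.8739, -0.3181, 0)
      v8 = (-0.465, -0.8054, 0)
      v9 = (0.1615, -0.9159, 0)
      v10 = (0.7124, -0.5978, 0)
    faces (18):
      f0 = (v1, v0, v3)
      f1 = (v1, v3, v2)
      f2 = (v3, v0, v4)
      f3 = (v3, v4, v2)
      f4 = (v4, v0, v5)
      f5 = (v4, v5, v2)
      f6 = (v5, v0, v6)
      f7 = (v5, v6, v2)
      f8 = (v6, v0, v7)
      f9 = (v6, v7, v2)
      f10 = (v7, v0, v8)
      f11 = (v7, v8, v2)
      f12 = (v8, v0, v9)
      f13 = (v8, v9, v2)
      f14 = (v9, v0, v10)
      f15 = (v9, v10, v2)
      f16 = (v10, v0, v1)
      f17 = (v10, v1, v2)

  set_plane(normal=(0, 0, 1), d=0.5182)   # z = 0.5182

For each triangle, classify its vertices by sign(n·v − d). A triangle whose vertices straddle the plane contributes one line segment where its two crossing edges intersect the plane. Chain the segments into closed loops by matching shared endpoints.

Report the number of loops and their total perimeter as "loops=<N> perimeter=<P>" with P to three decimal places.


loops=1 perimeter=4.557

Straddling triangles (9 of 18):
  (v1,v3,v2) [--+] → (0.567059, 0.475839, 0.5182)–(0.740265, 0, 0.5182)  len=0.5064
  (v3,v4,v2) [--+] → (0.128551, 0.729042, 0.5182)–(0.567059, 0.475839, 0.5182)  len=0.5064
  (v4,v5,v2) [--+] → (-0.370133, 0.641086, 0.5182)–(0.128551, 0.729042, 0.5182)  len=0.5064
  (v5,v6,v2) [--+] → (-0.695611, 0.253203, 0.5182)–(-0.370133, 0.641086, 0.5182)  len=0.5063
  (v6,v7,v2) [--+] → (-0.695611, -0.253203, 0.5182)–(-0.695611, 0.253203, 0.5182)  len=0.5064
  (v7,v8,v2) [--+] → (-0.370133, -0.641086, 0.5182)–(-0.695611, -0.253203, 0.5182)  len=0.5063
  (v8,v9,v2) [--+] → (0.128551, -0.729042, 0.5182)–(-0.370133, -0.641086, 0.5182)  len=0.5064
  (v9,v10,v2) [--+] → (0.567059, -0.475839, 0.5182)–(0.128551, -0.729042, 0.5182)  len=0.5064
  (v10,v1,v2) [--+] → (0.740265, 0, 0.5182)–(0.567059, -0.475839, 0.5182)  len=0.5064

Chained into 1 loop(s):
  loop 1: 9 segments, perimeter = 4.5574
Total perimeter = 4.557


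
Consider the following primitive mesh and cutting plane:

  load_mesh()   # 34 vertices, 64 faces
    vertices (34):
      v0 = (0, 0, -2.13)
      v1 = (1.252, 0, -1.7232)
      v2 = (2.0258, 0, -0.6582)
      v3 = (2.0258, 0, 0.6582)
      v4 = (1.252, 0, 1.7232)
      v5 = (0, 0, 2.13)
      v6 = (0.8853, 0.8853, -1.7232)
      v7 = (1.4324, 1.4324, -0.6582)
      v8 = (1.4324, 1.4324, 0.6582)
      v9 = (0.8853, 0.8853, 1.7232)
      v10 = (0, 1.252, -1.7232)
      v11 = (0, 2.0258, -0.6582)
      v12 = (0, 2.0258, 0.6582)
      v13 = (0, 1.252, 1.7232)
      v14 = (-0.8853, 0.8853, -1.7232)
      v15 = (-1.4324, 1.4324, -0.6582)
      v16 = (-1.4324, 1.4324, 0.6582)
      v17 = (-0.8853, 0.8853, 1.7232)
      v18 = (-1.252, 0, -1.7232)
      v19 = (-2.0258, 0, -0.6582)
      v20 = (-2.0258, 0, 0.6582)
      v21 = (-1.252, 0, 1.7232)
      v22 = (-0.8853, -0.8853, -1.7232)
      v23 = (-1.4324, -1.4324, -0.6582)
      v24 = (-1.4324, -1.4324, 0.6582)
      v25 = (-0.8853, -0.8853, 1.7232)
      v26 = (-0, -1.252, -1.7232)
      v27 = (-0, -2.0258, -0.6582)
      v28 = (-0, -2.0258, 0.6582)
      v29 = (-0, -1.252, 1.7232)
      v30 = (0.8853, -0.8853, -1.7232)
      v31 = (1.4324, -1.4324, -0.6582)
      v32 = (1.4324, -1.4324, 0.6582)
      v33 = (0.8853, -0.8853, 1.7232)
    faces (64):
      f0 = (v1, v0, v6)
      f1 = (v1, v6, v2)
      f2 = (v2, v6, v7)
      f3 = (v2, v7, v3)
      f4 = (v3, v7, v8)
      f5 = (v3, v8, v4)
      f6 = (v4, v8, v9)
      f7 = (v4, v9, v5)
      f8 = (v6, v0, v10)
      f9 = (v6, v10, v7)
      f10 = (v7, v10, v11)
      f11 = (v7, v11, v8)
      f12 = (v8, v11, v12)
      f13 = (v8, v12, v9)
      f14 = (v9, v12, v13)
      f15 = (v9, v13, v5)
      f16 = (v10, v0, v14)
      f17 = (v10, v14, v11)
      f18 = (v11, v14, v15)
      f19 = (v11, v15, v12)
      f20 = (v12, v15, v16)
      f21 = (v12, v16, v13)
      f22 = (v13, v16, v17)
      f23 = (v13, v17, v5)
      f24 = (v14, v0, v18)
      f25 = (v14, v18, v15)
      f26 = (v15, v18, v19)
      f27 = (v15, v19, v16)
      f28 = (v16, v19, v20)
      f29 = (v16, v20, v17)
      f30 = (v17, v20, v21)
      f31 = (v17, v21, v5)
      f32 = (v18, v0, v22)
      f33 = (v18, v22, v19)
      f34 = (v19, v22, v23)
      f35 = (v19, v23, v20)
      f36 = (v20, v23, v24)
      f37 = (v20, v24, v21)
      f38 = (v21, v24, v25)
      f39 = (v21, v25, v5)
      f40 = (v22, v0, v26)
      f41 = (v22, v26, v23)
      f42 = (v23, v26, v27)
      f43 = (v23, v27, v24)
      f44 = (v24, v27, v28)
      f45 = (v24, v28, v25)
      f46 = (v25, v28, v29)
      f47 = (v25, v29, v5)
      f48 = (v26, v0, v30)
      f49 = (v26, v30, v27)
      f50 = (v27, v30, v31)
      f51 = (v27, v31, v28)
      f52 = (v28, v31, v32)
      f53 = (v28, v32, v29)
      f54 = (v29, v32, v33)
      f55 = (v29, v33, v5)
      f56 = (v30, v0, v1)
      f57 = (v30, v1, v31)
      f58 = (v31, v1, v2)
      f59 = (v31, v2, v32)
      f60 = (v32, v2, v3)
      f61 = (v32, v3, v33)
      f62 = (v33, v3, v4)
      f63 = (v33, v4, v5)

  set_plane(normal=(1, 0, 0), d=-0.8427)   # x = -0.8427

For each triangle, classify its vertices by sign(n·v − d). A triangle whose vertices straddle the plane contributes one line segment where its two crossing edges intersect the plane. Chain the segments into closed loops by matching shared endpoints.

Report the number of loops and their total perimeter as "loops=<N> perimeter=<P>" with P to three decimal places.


Straddling triangles (20 of 64):
  (v10,v0,v14) [++-] → (-0.8427, 0.8427, -1.74277)–(-0.8427, 0.902945, -1.7232)  len=0.0633
  (v10,v14,v11) [+-+] → (-0.8427, 0.902945, -1.7232)–(-0.8427, 0.94018, -1.67195)  len=0.0633
  (v11,v14,v15) [+--] → (-0.8427, 0.94018, -1.67195)–(-0.8427, 1.67669, -0.6582)  len=1.2531
  (v11,v15,v12) [+-+] → (-0.8427, 1.67669, -0.6582)–(-0.8427, 1.67669, -0.116256)  len=0.5419
  (v12,v15,v16) [+--] → (-0.8427, 1.67669, -0.116256)–(-0.8427, 1.67669, 0.6582)  len=0.7745
  (v12,v16,v13) [+-+] → (-0.8427, 1.67669, 0.6582)–(-0.8427, 1.35813, 1.09665)  len=0.5420
  (v13,v16,v17) [+--] → (-0.8427, 1.35813, 1.09665)–(-0.8427, 0.902945, 1.7232)  len=0.7744
  (v13,v17,v5) [+-+] → (-0.8427, 0.902945, 1.7232)–(-0.8427, 0.8427, 1.74277)  len=0.0633
  (v14,v0,v18) [-+-] → (-0.8427, 0.8427, -1.74277)–(-0.8427, 0, -1.85619)  len=0.8503
  (v17,v21,v5) [--+] → (-0.8427, 0, 1.85619)–(-0.8427, 0.8427, 1.74277)  len=0.8503
  (v18,v0,v22) [-+-] → (-0.8427, 0, -1.85619)–(-0.8427, -0.8427, -1.74277)  len=0.8503
  (v21,v25,v5) [--+] → (-0.8427, -0.8427, 1.74277)–(-0.8427, 0, 1.85619)  len=0.8503
  (v22,v0,v26) [-++] → (-0.8427, -0.8427, -1.74277)–(-0.8427, -0.902945, -1.7232)  len=0.0633
  (v22,v26,v23) [-+-] → (-0.8427, -0.902945, -1.7232)–(-0.8427, -1.35813, -1.09665)  len=0.7744
  (v23,v26,v27) [-++] → (-0.8427, -1.35813, -1.09665)–(-0.8427, -1.67669, -0.6582)  len=0.5420
  (v23,v27,v24) [-+-] → (-0.8427, -1.67669, -0.6582)–(-0.8427, -1.67669, 0.116256)  len=0.7745
  (v24,v27,v28) [-++] → (-0.8427, -1.67669, 0.116256)–(-0.8427, -1.67669, 0.6582)  len=0.5419
  (v24,v28,v25) [-+-] → (-0.8427, -1.67669, 0.6582)–(-0.8427, -0.94018, 1.67195)  len=1.2531
  (v25,v28,v29) [-++] → (-0.8427, -0.94018, 1.67195)–(-0.8427, -0.902945, 1.7232)  len=0.0633
  (v25,v29,v5) [-++] → (-0.8427, -0.902945, 1.7232)–(-0.8427, -0.8427, 1.74277)  len=0.0633

Chained into 1 loop(s):
  loop 1: 20 segments, perimeter = 11.5530
Total perimeter = 11.553

loops=1 perimeter=11.553


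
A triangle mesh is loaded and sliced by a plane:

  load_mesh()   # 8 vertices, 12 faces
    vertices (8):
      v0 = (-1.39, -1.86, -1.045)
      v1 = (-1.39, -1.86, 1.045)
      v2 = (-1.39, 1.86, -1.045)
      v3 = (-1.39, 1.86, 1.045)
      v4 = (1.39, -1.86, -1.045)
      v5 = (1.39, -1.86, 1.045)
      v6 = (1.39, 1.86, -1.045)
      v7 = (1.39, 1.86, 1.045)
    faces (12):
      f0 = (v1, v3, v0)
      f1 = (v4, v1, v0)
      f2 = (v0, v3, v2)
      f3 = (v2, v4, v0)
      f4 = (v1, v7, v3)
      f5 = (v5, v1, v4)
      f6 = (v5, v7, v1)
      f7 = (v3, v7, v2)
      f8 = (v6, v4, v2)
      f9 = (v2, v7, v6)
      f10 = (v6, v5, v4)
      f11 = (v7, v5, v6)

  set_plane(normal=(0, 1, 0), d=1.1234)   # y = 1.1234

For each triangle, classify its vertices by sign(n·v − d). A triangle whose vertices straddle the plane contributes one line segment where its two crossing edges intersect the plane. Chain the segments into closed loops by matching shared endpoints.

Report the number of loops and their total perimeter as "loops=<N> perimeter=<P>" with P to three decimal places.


Straddling triangles (8 of 12):
  (v1,v3,v0) [-+-] → (-1.39, 1.1234, 1.045)–(-1.39, 1.1234, 0.631158)  len=0.4138
  (v0,v3,v2) [-++] → (-1.39, 1.1234, 0.631158)–(-1.39, 1.1234, -1.045)  len=1.6762
  (v2,v4,v0) [+--] → (-0.83953, 1.1234, -1.045)–(-1.39, 1.1234, -1.045)  len=0.5505
  (v1,v7,v3) [-++] → (0.83953, 1.1234, 1.045)–(-1.39, 1.1234, 1.045)  len=2.2295
  (v5,v7,v1) [-+-] → (1.39, 1.1234, 1.045)–(0.83953, 1.1234, 1.045)  len=0.5505
  (v6,v4,v2) [+-+] → (1.39, 1.1234, -1.045)–(-0.83953, 1.1234, -1.045)  len=2.2295
  (v6,v5,v4) [+--] → (1.39, 1.1234, -0.631158)–(1.39, 1.1234, -1.045)  len=0.4138
  (v7,v5,v6) [+-+] → (1.39, 1.1234, 1.045)–(1.39, 1.1234, -0.631158)  len=1.6762

Chained into 1 loop(s):
  loop 1: 8 segments, perimeter = 9.7400
Total perimeter = 9.740

loops=1 perimeter=9.740


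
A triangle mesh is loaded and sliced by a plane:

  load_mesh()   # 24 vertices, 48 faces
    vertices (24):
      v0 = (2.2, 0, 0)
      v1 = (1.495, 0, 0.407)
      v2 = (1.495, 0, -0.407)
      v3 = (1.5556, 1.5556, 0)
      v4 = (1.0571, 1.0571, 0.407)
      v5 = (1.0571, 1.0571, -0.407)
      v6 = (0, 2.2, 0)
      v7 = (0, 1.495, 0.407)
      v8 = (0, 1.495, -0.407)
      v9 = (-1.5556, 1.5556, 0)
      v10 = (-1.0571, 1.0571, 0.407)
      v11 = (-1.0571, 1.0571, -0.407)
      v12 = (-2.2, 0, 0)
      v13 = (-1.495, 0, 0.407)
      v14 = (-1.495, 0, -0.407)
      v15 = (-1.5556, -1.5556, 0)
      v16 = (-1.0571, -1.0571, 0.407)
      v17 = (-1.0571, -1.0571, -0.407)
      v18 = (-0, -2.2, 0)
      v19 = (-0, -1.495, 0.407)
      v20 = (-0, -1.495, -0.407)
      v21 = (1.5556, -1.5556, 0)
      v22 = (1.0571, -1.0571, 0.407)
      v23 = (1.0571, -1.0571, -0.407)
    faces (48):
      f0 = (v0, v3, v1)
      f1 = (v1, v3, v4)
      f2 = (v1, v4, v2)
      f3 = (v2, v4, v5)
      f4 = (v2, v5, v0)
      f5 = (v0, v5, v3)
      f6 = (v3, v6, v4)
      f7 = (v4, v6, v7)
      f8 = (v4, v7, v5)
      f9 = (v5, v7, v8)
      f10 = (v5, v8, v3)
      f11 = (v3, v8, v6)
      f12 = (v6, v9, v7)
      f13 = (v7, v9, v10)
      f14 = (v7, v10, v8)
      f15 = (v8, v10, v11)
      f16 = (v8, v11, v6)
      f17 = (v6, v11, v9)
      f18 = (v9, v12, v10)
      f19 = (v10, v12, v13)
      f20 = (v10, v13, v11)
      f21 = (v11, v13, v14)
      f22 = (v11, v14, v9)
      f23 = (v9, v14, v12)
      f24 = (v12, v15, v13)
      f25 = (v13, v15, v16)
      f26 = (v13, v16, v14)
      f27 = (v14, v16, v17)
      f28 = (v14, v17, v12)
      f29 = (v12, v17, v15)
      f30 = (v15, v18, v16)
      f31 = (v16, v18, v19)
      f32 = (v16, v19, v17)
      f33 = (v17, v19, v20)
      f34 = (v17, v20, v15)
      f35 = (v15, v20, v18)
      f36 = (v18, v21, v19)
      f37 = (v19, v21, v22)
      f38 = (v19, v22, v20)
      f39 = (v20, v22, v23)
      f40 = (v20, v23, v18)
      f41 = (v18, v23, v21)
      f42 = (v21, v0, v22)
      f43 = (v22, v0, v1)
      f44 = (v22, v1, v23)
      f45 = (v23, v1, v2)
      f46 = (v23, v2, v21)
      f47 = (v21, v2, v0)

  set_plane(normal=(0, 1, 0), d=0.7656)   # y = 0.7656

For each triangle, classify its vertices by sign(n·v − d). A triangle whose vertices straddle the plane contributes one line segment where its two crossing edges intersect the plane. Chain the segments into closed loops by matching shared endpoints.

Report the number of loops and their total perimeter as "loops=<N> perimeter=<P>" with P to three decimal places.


loops=2 perimeter=4.884

Straddling triangles (12 of 48):
  (v0,v3,v1) [-+-] → (1.88285, 0.7656, 0)–(1.52482, 0.7656, 0.206692)  len=0.4134
  (v1,v3,v4) [-++] → (1.52482, 0.7656, 0.206692)–(1.17785, 0.7656, 0.407)  len=0.4006
  (v1,v4,v2) [-+-] → (1.17785, 0.7656, 0.407)–(1.17785, 0.7656, 0.182536)  len=0.2245
  (v2,v4,v5) [-++] → (1.17785, 0.7656, 0.182536)–(1.17785, 0.7656, -0.407)  len=0.5895
  (v2,v5,v0) [-+-] → (1.17785, 0.7656, -0.407)–(1.37226, 0.7656, -0.294768)  len=0.2245
  (v0,v5,v3) [-++] → (1.37226, 0.7656, -0.294768)–(1.88285, 0.7656, 0)  len=0.5896
  (v9,v12,v10) [+-+] → (-1.88285, 0.7656, 0)–(-1.37226, 0.7656, 0.294768)  len=0.5896
  (v10,v12,v13) [+--] → (-1.37226, 0.7656, 0.294768)–(-1.17785, 0.7656, 0.407)  len=0.2245
  (v10,v13,v11) [+-+] → (-1.17785, 0.7656, 0.407)–(-1.17785, 0.7656, -0.182536)  len=0.5895
  (v11,v13,v14) [+--] → (-1.17785, 0.7656, -0.182536)–(-1.17785, 0.7656, -0.407)  len=0.2245
  (v11,v14,v9) [+-+] → (-1.17785, 0.7656, -0.407)–(-1.52482, 0.7656, -0.206692)  len=0.4006
  (v9,v14,v12) [+--] → (-1.52482, 0.7656, -0.206692)–(-1.88285, 0.7656, 0)  len=0.4134

Chained into 2 loop(s):
  loop 1: 6 segments, perimeter = 2.4421
  loop 2: 6 segments, perimeter = 2.4421
Total perimeter = 4.884


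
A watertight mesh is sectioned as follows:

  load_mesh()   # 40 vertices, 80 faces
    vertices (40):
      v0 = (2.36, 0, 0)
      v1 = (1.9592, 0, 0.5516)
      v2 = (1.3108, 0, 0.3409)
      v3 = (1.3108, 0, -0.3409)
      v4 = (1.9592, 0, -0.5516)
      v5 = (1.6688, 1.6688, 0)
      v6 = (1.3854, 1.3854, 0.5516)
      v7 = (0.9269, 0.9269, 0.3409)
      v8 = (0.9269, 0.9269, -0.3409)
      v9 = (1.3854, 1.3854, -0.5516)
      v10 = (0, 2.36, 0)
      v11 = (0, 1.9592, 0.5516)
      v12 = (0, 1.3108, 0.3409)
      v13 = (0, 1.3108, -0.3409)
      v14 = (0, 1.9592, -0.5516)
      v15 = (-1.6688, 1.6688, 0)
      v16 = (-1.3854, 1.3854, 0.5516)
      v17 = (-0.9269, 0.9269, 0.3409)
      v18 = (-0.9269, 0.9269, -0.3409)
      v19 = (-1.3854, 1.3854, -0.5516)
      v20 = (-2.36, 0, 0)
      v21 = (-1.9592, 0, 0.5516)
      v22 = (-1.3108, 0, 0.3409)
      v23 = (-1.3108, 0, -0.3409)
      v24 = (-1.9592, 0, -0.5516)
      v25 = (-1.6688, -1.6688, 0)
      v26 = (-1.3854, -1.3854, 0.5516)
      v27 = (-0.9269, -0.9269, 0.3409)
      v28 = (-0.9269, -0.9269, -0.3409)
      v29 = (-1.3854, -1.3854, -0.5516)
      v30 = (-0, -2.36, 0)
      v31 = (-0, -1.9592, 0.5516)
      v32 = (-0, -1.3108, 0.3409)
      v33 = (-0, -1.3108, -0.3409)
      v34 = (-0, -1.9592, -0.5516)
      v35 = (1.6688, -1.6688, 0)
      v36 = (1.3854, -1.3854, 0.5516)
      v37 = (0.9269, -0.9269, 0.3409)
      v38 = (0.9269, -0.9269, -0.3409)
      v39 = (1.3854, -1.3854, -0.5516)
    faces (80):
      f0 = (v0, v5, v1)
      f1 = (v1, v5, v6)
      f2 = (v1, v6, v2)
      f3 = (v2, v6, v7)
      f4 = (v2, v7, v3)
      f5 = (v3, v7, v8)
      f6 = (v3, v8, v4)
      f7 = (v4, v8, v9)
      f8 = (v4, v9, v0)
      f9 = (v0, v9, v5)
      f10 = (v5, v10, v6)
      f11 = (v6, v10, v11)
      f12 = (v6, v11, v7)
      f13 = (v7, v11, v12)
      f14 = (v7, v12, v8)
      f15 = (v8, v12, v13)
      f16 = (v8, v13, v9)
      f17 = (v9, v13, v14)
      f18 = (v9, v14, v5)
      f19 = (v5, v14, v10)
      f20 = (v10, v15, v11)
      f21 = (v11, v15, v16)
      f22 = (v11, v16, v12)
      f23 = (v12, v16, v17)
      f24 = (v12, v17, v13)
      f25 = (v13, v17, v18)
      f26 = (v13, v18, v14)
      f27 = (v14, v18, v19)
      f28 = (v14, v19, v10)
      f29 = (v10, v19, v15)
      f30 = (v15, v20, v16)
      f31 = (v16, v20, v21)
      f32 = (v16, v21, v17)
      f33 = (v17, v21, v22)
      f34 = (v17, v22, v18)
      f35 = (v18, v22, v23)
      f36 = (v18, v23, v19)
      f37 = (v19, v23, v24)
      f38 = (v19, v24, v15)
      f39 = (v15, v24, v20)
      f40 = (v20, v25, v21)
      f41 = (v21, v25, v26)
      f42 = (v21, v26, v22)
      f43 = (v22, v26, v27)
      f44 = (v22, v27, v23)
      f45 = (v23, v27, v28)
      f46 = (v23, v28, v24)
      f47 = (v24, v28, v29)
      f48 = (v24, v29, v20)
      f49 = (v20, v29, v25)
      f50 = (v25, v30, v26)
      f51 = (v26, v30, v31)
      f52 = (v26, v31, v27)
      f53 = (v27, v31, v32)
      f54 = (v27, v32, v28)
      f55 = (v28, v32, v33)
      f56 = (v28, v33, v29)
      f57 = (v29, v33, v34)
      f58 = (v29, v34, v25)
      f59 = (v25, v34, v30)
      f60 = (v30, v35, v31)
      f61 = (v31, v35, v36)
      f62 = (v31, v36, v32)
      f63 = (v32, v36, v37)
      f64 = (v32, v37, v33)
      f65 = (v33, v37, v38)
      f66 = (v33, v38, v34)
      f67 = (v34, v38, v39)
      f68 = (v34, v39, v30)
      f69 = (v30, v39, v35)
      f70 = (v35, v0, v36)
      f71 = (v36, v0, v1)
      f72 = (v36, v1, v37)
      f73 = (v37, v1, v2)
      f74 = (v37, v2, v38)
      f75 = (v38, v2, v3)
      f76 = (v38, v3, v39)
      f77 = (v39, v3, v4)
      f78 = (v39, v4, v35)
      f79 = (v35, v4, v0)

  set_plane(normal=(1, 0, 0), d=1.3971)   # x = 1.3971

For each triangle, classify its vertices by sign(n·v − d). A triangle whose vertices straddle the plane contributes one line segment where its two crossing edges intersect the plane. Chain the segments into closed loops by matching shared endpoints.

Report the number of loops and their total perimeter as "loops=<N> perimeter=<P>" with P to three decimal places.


loops=1 perimeter=8.276

Straddling triangles (18 of 80):
  (v1,v5,v6) [++-] → (1.3971, 1.3971, 0.528828)–(1.3971, 1.35715, 0.5516)  len=0.0460
  (v1,v6,v2) [+--] → (1.3971, 1.35715, 0.5516)–(1.3971, 0, 0.368944)  len=1.3694
  (v3,v8,v4) [--+] → (1.3971, 0.504708, -0.436871)–(1.3971, 0, -0.368944)  len=0.5093
  (v4,v8,v9) [+--] → (1.3971, 0.504708, -0.436871)–(1.3971, 1.35715, -0.5516)  len=0.8601
  (v4,v9,v0) [+-+] → (1.3971, 1.35715, -0.5516)–(1.3971, 1.36877, -0.544978)  len=0.0134
  (v0,v9,v5) [+-+] → (1.3971, 1.36877, -0.544978)–(1.3971, 1.3971, -0.528828)  len=0.0326
  (v5,v10,v6) [+--] → (1.3971, 1.78134, 0)–(1.3971, 1.3971, 0.528828)  len=0.6537
  (v9,v14,v5) [--+] → (1.3971, 1.71608, -0.0898069)–(1.3971, 1.3971, -0.528828)  len=0.5427
  (v5,v14,v10) [+--] → (1.3971, 1.71608, -0.0898069)–(1.3971, 1.78134, 0)  len=0.1110
  (v30,v35,v31) [-+-] → (1.3971, -1.78134, 0)–(1.3971, -1.71608, 0.0898069)  len=0.1110
  (v31,v35,v36) [-+-] → (1.3971, -1.71608, 0.0898069)–(1.3971, -1.3971, 0.528828)  len=0.5427
  (v30,v39,v35) [--+] → (1.3971, -1.3971, -0.528828)–(1.3971, -1.78134, 0)  len=0.6537
  (v35,v0,v36) [++-] → (1.3971, -1.36877, 0.544978)–(1.3971, -1.3971, 0.528828)  len=0.0326
  (v36,v0,v1) [-++] → (1.3971, -1.36877, 0.544978)–(1.3971, -1.35715, 0.5516)  len=0.0134
  (v36,v1,v37) [-+-] → (1.3971, -1.35715, 0.5516)–(1.3971, -0.504708, 0.436871)  len=0.8601
  (v37,v1,v2) [-+-] → (1.3971, -0.504708, 0.436871)–(1.3971, 0, 0.368944)  len=0.5093
  (v39,v3,v4) [--+] → (1.3971, 0, -0.368944)–(1.3971, -1.35715, -0.5516)  len=1.3694
  (v39,v4,v35) [-++] → (1.3971, -1.35715, -0.5516)–(1.3971, -1.3971, -0.528828)  len=0.0460

Chained into 1 loop(s):
  loop 1: 18 segments, perimeter = 8.2762
Total perimeter = 8.276


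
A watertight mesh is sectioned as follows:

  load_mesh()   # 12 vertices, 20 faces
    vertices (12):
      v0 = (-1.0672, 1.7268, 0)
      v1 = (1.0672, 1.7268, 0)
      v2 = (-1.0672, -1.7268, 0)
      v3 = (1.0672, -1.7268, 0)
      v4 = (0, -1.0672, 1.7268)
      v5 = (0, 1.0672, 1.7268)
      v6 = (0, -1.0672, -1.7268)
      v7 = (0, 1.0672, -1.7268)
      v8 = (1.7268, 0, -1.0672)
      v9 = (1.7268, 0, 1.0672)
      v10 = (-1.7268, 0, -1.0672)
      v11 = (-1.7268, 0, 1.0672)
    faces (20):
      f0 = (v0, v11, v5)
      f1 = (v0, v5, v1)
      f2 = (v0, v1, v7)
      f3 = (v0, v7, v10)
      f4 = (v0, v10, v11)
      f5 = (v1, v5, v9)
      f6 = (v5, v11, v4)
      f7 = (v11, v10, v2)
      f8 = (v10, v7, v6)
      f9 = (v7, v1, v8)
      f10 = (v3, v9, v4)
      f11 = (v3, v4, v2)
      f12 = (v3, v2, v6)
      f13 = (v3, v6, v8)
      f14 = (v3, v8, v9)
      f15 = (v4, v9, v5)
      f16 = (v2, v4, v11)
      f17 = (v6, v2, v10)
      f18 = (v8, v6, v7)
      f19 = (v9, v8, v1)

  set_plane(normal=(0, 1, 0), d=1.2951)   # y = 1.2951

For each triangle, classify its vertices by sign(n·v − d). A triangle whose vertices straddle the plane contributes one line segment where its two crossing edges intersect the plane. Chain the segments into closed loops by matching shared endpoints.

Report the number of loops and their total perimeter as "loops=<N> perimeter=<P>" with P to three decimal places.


Straddling triangles (8 of 20):
  (v0,v11,v5) [+--] → (-1.2321, 1.2951, 0.2668)–(-0.368731, 1.2951, 1.13017)  len=1.2210
  (v0,v5,v1) [+-+] → (-0.368731, 1.2951, 1.13017)–(0.368731, 1.2951, 1.13017)  len=0.7375
  (v0,v1,v7) [++-] → (0.368731, 1.2951, -1.13017)–(-0.368731, 1.2951, -1.13017)  len=0.7375
  (v0,v7,v10) [+--] → (-0.368731, 1.2951, -1.13017)–(-1.2321, 1.2951, -0.2668)  len=1.2210
  (v0,v10,v11) [+--] → (-1.2321, 1.2951, -0.2668)–(-1.2321, 1.2951, 0.2668)  len=0.5336
  (v1,v5,v9) [+--] → (0.368731, 1.2951, 1.13017)–(1.2321, 1.2951, 0.2668)  len=1.2210
  (v7,v1,v8) [-+-] → (0.368731, 1.2951, -1.13017)–(1.2321, 1.2951, -0.2668)  len=1.2210
  (v9,v8,v1) [--+] → (1.2321, 1.2951, -0.2668)–(1.2321, 1.2951, 0.2668)  len=0.5336

Chained into 1 loop(s):
  loop 1: 8 segments, perimeter = 7.4261
Total perimeter = 7.426

loops=1 perimeter=7.426


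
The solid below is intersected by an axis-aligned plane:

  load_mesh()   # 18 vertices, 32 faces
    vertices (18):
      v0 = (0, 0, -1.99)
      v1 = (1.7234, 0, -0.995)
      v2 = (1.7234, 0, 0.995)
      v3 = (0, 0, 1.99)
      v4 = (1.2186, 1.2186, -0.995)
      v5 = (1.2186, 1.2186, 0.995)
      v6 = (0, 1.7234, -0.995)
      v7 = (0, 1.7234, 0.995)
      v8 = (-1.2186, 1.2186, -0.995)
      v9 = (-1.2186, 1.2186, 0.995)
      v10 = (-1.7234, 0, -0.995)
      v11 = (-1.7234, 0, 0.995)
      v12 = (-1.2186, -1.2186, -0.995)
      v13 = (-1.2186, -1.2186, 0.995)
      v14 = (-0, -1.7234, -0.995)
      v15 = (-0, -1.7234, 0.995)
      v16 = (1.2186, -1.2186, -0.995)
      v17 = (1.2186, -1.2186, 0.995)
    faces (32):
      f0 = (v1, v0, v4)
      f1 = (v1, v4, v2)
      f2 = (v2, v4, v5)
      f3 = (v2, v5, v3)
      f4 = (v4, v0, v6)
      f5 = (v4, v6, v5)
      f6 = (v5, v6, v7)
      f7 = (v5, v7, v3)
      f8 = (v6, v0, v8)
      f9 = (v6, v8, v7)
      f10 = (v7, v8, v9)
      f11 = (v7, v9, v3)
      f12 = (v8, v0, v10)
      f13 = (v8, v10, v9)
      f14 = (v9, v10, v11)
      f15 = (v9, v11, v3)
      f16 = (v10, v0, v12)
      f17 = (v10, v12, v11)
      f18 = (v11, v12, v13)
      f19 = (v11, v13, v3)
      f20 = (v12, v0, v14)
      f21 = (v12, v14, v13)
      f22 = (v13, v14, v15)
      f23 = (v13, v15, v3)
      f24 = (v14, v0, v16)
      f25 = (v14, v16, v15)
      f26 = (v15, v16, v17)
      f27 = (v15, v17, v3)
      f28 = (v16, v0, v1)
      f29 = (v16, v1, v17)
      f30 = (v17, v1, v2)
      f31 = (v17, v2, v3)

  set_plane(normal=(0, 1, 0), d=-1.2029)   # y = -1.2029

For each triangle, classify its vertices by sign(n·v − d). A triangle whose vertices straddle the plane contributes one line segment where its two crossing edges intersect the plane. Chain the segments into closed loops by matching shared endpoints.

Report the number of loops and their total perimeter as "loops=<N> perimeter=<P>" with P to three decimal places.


Straddling triangles (12 of 32):
  (v10,v0,v12) [++-] → (-1.2029, -1.2029, -1.00782)–(-1.2251, -1.2029, -0.995)  len=0.0256
  (v10,v12,v11) [+-+] → (-1.2251, -1.2029, -0.995)–(-1.2251, -1.2029, -0.969362)  len=0.0256
  (v11,v12,v13) [+--] → (-1.2251, -1.2029, -0.969362)–(-1.2251, -1.2029, 0.995)  len=1.9644
  (v11,v13,v3) [+-+] → (-1.2251, -1.2029, 0.995)–(-1.2029, -1.2029, 1.00782)  len=0.0256
  (v12,v0,v14) [-+-] → (-1.2029, -1.2029, -1.00782)–(0, -1.2029, -1.29551)  len=1.2368
  (v13,v15,v3) [--+] → (0, -1.2029, 1.29551)–(-1.2029, -1.2029, 1.00782)  len=1.2368
  (v14,v0,v16) [-+-] → (0, -1.2029, -1.29551)–(1.2029, -1.2029, -1.00782)  len=1.2368
  (v15,v17,v3) [--+] → (1.2029, -1.2029, 1.00782)–(0, -1.2029, 1.29551)  len=1.2368
  (v16,v0,v1) [-++] → (1.2029, -1.2029, -1.00782)–(1.2251, -1.2029, -0.995)  len=0.0256
  (v16,v1,v17) [-+-] → (1.2251, -1.2029, -0.995)–(1.2251, -1.2029, 0.969362)  len=1.9644
  (v17,v1,v2) [-++] → (1.2251, -1.2029, 0.969362)–(1.2251, -1.2029, 0.995)  len=0.0256
  (v17,v2,v3) [-++] → (1.2251, -1.2029, 0.995)–(1.2029, -1.2029, 1.00782)  len=0.0256

Chained into 1 loop(s):
  loop 1: 12 segments, perimeter = 9.0299
Total perimeter = 9.030

loops=1 perimeter=9.030


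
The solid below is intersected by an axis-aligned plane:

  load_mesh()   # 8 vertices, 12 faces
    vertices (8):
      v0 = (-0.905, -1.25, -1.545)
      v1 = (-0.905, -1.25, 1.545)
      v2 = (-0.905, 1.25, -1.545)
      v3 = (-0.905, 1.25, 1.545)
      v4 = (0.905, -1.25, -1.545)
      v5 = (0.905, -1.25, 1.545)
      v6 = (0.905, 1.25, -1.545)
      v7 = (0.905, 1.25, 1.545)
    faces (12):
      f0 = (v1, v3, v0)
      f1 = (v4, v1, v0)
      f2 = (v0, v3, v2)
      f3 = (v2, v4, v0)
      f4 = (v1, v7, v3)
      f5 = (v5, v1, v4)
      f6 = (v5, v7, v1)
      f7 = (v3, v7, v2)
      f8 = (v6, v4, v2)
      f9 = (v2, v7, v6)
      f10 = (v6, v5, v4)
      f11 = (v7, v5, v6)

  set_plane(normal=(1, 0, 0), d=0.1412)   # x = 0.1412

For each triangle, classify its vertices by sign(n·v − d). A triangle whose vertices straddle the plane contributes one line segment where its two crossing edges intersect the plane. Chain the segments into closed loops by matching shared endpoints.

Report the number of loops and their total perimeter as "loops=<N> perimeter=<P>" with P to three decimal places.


Straddling triangles (8 of 12):
  (v4,v1,v0) [+--] → (0.1412, -1.25, -0.241054)–(0.1412, -1.25, -1.545)  len=1.3039
  (v2,v4,v0) [-+-] → (0.1412, -0.195028, -1.545)–(0.1412, -1.25, -1.545)  len=1.0550
  (v1,v7,v3) [-+-] → (0.1412, 0.195028, 1.545)–(0.1412, 1.25, 1.545)  len=1.0550
  (v5,v1,v4) [+-+] → (0.1412, -1.25, 1.545)–(0.1412, -1.25, -0.241054)  len=1.7861
  (v5,v7,v1) [++-] → (0.1412, 0.195028, 1.545)–(0.1412, -1.25, 1.545)  len=1.4450
  (v3,v7,v2) [-+-] → (0.1412, 1.25, 1.545)–(0.1412, 1.25, 0.241054)  len=1.3039
  (v6,v4,v2) [++-] → (0.1412, -0.195028, -1.545)–(0.1412, 1.25, -1.545)  len=1.4450
  (v2,v7,v6) [-++] → (0.1412, 1.25, 0.241054)–(0.1412, 1.25, -1.545)  len=1.7861

Chained into 1 loop(s):
  loop 1: 8 segments, perimeter = 11.1800
Total perimeter = 11.180

loops=1 perimeter=11.180


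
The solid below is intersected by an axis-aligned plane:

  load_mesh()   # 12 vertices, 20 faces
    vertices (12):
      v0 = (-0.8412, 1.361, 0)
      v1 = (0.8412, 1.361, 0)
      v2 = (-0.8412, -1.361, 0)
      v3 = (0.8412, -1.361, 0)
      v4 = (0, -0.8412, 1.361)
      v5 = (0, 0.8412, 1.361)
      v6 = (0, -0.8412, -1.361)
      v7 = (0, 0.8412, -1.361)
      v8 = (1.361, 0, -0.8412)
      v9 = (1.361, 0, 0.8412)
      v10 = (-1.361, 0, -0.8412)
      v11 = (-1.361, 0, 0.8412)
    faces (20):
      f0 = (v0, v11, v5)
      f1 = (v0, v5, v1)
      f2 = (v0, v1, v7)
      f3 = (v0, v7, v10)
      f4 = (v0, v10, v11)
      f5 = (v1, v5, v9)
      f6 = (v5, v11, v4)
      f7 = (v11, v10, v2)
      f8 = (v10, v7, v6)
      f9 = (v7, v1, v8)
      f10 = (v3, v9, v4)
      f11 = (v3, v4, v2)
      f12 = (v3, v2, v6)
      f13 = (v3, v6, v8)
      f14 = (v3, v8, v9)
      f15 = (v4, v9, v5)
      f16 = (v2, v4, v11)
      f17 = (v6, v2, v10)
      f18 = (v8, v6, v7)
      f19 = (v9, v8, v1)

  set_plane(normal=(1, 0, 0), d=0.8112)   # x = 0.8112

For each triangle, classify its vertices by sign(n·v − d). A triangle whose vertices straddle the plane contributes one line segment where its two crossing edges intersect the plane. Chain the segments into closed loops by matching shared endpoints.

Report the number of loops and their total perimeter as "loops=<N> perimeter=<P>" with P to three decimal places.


Straddling triangles (10 of 20):
  (v0,v5,v1) [--+] → (0.8112, 1.34246, 0.0485378)–(0.8112, 1.361, 0)  len=0.0520
  (v0,v1,v7) [-+-] → (0.8112, 1.361, 0)–(0.8112, 1.34246, -0.0485378)  len=0.0520
  (v1,v5,v9) [+-+] → (0.8112, 1.34246, 0.0485378)–(0.8112, 0.339818, 1.05118)  len=1.4180
  (v7,v1,v8) [-++] → (0.8112, 1.34246, -0.0485378)–(0.8112, 0.339818, -1.05118)  len=1.4180
  (v3,v9,v4) [++-] → (0.8112, -0.339818, 1.05118)–(0.8112, -1.34246, 0.0485378)  len=1.4180
  (v3,v4,v2) [+--] → (0.8112, -1.34246, 0.0485378)–(0.8112, -1.361, 0)  len=0.0520
  (v3,v2,v6) [+--] → (0.8112, -1.361, 0)–(0.8112, -1.34246, -0.0485378)  len=0.0520
  (v3,v6,v8) [+-+] → (0.8112, -1.34246, -0.0485378)–(0.8112, -0.339818, -1.05118)  len=1.4180
  (v4,v9,v5) [-+-] → (0.8112, -0.339818, 1.05118)–(0.8112, 0.339818, 1.05118)  len=0.6796
  (v8,v6,v7) [+--] → (0.8112, -0.339818, -1.05118)–(0.8112, 0.339818, -1.05118)  len=0.6796

Chained into 1 loop(s):
  loop 1: 10 segments, perimeter = 7.2389
Total perimeter = 7.239

loops=1 perimeter=7.239


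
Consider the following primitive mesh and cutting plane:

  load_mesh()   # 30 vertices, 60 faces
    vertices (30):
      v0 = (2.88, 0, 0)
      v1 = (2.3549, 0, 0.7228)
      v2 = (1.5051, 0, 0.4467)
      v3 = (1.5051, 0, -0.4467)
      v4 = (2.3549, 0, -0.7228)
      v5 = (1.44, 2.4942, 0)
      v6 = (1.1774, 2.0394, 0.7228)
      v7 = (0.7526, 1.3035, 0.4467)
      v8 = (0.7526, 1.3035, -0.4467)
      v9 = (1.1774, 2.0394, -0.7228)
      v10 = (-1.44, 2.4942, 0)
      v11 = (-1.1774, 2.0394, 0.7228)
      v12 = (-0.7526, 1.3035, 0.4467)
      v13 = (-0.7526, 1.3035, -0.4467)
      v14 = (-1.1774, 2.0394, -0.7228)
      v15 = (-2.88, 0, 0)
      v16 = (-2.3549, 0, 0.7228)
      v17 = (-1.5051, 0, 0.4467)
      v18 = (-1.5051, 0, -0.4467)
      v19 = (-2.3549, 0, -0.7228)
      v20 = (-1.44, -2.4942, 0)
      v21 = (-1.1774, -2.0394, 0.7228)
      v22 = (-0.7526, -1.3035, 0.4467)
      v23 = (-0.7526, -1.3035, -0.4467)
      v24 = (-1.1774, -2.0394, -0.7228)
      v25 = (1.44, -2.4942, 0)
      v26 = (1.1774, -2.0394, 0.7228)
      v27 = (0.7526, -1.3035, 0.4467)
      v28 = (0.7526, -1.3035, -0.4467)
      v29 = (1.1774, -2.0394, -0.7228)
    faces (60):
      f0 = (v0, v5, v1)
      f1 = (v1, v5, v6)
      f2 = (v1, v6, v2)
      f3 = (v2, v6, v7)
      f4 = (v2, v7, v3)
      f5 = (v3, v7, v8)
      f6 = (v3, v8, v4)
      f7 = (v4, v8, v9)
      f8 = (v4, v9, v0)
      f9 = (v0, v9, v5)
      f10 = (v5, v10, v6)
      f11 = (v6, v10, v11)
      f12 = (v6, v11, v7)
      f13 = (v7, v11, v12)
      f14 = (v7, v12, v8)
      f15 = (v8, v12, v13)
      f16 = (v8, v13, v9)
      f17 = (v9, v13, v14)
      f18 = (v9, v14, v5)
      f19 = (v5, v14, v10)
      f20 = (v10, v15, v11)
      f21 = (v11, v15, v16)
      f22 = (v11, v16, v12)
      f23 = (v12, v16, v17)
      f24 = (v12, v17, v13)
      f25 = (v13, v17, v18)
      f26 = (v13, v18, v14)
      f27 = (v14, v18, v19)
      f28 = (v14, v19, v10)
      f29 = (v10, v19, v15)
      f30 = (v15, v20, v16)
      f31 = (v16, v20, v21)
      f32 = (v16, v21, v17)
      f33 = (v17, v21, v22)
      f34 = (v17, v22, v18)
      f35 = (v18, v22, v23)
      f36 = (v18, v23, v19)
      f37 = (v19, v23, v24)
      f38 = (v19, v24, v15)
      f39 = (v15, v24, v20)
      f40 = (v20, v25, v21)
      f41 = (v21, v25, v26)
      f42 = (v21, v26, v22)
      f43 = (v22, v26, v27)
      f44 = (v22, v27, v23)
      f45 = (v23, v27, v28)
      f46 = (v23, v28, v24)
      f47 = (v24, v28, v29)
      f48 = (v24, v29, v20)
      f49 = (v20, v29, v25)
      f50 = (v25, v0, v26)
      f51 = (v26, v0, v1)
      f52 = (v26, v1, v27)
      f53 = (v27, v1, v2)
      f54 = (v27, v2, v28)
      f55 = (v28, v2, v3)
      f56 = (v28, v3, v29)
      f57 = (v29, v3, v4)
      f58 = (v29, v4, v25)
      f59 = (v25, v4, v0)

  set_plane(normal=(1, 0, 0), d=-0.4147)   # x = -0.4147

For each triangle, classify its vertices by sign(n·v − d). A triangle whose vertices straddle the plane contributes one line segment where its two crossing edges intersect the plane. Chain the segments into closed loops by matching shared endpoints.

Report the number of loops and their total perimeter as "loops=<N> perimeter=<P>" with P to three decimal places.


Straddling triangles (20 of 60):
  (v5,v10,v6) [+-+] → (-0.4147, 2.4942, 0)–(-0.4147, 2.31604, 0.283139)  len=0.3345
  (v6,v10,v11) [+--] → (-0.4147, 2.31604, 0.283139)–(-0.4147, 2.0394, 0.7228)  len=0.5195
  (v6,v11,v7) [+-+] → (-0.4147, 2.0394, 0.7228)–(-0.4147, 1.74859, 0.61369)  len=0.3106
  (v7,v11,v12) [+--] → (-0.4147, 1.74859, 0.61369)–(-0.4147, 1.3035, 0.4467)  len=0.4754
  (v7,v12,v8) [+-+] → (-0.4147, 1.3035, 0.4467)–(-0.4147, 1.3035, 0.246142)  len=0.2006
  (v8,v12,v13) [+--] → (-0.4147, 1.3035, 0.246142)–(-0.4147, 1.3035, -0.4467)  len=0.6928
  (v8,v13,v9) [+-+] → (-0.4147, 1.3035, -0.4467)–(-0.4147, 1.43234, -0.495039)  len=0.1376
  (v9,v13,v14) [+--] → (-0.4147, 1.43234, -0.495039)–(-0.4147, 2.0394, -0.7228)  len=0.6484
  (v9,v14,v5) [+-+] → (-0.4147, 2.0394, -0.7228)–(-0.4147, 2.17193, -0.512179)  len=0.2488
  (v5,v14,v10) [+--] → (-0.4147, 2.17193, -0.512179)–(-0.4147, 2.4942, 0)  len=0.6051
  (v20,v25,v21) [-+-] → (-0.4147, -2.4942, 0)–(-0.4147, -2.17193, 0.512179)  len=0.6051
  (v21,v25,v26) [-++] → (-0.4147, -2.17193, 0.512179)–(-0.4147, -2.0394, 0.7228)  len=0.2488
  (v21,v26,v22) [-+-] → (-0.4147, -2.0394, 0.7228)–(-0.4147, -1.43234, 0.495039)  len=0.6484
  (v22,v26,v27) [-++] → (-0.4147, -1.43234, 0.495039)–(-0.4147, -1.3035, 0.4467)  len=0.1376
  (v22,v27,v23) [-+-] → (-0.4147, -1.3035, 0.4467)–(-0.4147, -1.3035, -0.246142)  len=0.6928
  (v23,v27,v28) [-++] → (-0.4147, -1.3035, -0.246142)–(-0.4147, -1.3035, -0.4467)  len=0.2006
  (v23,v28,v24) [-+-] → (-0.4147, -1.3035, -0.4467)–(-0.4147, -1.74859, -0.61369)  len=0.4754
  (v24,v28,v29) [-++] → (-0.4147, -1.74859, -0.61369)–(-0.4147, -2.0394, -0.7228)  len=0.3106
  (v24,v29,v20) [-+-] → (-0.4147, -2.0394, -0.7228)–(-0.4147, -2.31604, -0.283139)  len=0.5195
  (v20,v29,v25) [-++] → (-0.4147, -2.31604, -0.283139)–(-0.4147, -2.4942, 0)  len=0.3345

Chained into 2 loop(s):
  loop 1: 10 segments, perimeter = 4.1733
  loop 2: 10 segments, perimeter = 4.1733
Total perimeter = 8.347

loops=2 perimeter=8.347


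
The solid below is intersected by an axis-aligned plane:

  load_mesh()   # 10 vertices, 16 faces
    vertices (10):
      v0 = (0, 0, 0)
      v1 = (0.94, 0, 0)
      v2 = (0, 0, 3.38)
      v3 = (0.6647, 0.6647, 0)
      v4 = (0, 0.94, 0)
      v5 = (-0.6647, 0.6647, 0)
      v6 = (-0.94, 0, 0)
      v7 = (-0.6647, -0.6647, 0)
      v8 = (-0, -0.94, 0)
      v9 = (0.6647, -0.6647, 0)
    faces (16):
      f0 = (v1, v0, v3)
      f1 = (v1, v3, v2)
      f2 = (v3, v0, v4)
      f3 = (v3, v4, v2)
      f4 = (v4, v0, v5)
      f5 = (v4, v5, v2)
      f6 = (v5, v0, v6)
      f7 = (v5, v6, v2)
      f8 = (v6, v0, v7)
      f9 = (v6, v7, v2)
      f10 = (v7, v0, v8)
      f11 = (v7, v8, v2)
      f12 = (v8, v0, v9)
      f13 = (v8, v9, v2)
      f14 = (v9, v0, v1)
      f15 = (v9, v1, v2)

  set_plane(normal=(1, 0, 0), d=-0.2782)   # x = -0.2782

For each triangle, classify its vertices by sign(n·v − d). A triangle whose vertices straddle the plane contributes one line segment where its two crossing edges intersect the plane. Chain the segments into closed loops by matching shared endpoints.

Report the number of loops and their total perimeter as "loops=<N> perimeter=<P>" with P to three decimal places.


loops=1 perimeter=6.728

Straddling triangles (8 of 16):
  (v4,v0,v5) [++-] → (-0.2782, 0.2782, 0)–(-0.2782, 0.824777, 0)  len=0.5466
  (v4,v5,v2) [+-+] → (-0.2782, 0.824777, 0)–(-0.2782, 0.2782, 1.96535)  len=2.0399
  (v5,v0,v6) [-+-] → (-0.2782, 0.2782, 0)–(-0.2782, 0, 0)  len=0.2782
  (v5,v6,v2) [--+] → (-0.2782, 0, 2.37966)–(-0.2782, 0.2782, 1.96535)  len=0.4990
  (v6,v0,v7) [-+-] → (-0.2782, 0, 0)–(-0.2782, -0.2782, 0)  len=0.2782
  (v6,v7,v2) [--+] → (-0.2782, -0.2782, 1.96535)–(-0.2782, 0, 2.37966)  len=0.4990
  (v7,v0,v8) [-++] → (-0.2782, -0.2782, 0)–(-0.2782, -0.824777, 0)  len=0.5466
  (v7,v8,v2) [-++] → (-0.2782, -0.824777, 0)–(-0.2782, -0.2782, 1.96535)  len=2.0399

Chained into 1 loop(s):
  loop 1: 8 segments, perimeter = 6.7275
Total perimeter = 6.728


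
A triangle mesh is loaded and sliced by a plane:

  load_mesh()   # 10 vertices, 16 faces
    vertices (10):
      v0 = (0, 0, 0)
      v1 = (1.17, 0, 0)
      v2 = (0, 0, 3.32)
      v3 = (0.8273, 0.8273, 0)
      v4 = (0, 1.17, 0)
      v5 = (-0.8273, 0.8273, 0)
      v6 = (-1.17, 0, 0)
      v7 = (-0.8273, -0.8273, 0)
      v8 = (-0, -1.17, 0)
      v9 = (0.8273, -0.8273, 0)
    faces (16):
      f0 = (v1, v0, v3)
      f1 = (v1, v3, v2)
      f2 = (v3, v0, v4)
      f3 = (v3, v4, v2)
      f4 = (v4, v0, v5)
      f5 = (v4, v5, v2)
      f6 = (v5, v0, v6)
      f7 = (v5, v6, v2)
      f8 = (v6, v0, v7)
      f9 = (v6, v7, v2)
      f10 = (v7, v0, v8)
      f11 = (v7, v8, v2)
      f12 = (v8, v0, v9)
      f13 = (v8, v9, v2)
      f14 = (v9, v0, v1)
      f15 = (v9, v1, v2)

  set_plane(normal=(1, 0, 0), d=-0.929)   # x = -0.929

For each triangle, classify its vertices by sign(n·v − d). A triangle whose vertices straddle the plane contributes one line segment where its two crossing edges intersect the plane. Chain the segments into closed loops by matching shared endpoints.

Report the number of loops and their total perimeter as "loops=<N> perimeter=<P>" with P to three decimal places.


loops=1 perimeter=2.959

Straddling triangles (4 of 16):
  (v5,v0,v6) [++-] → (-0.929, 0, 0)–(-0.929, 0.58179, 0)  len=0.5818
  (v5,v6,v2) [+-+] → (-0.929, 0.58179, 0)–(-0.929, 0, 0.683863)  len=0.8979
  (v6,v0,v7) [-++] → (-0.929, 0, 0)–(-0.929, -0.58179, 0)  len=0.5818
  (v6,v7,v2) [-++] → (-0.929, -0.58179, 0)–(-0.929, 0, 0.683863)  len=0.8979

Chained into 1 loop(s):
  loop 1: 4 segments, perimeter = 2.9593
Total perimeter = 2.959


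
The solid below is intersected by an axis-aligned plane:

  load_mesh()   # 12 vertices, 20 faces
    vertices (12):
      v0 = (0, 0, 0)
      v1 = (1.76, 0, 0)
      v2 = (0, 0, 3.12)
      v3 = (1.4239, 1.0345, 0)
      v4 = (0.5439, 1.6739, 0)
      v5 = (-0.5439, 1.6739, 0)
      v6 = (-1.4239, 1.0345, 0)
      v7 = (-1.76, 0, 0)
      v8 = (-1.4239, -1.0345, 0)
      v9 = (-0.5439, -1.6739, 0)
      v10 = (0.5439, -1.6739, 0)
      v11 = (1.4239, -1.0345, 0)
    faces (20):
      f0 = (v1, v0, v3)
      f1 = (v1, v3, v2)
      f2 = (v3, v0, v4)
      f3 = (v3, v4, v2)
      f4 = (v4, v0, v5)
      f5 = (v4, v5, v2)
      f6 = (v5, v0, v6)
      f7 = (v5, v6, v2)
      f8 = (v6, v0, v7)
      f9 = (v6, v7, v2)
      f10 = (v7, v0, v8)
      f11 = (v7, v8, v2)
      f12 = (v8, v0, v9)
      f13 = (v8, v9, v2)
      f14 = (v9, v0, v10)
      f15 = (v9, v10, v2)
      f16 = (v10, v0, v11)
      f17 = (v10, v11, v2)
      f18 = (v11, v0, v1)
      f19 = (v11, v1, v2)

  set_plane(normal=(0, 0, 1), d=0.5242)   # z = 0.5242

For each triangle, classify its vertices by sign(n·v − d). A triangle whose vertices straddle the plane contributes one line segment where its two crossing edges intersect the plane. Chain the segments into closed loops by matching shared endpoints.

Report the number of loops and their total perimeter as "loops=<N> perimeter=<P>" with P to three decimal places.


loops=1 perimeter=9.050

Straddling triangles (10 of 20):
  (v1,v3,v2) [--+] → (1.18467, 0.860691, 0.5242)–(1.4643, 0, 0.5242)  len=0.9050
  (v3,v4,v2) [--+] → (0.452518, 1.39266, 0.5242)–(1.18467, 0.860691, 0.5242)  len=0.9050
  (v4,v5,v2) [--+] → (-0.452518, 1.39266, 0.5242)–(0.452518, 1.39266, 0.5242)  len=0.9050
  (v5,v6,v2) [--+] → (-1.18467, 0.860691, 0.5242)–(-0.452518, 1.39266, 0.5242)  len=0.9050
  (v6,v7,v2) [--+] → (-1.4643, 0, 0.5242)–(-1.18467, 0.860691, 0.5242)  len=0.9050
  (v7,v8,v2) [--+] → (-1.18467, -0.860691, 0.5242)–(-1.4643, 0, 0.5242)  len=0.9050
  (v8,v9,v2) [--+] → (-0.452518, -1.39266, 0.5242)–(-1.18467, -0.860691, 0.5242)  len=0.9050
  (v9,v10,v2) [--+] → (0.452518, -1.39266, 0.5242)–(-0.452518, -1.39266, 0.5242)  len=0.9050
  (v10,v11,v2) [--+] → (1.18467, -0.860691, 0.5242)–(0.452518, -1.39266, 0.5242)  len=0.9050
  (v11,v1,v2) [--+] → (1.4643, 0, 0.5242)–(1.18467, -0.860691, 0.5242)  len=0.9050

Chained into 1 loop(s):
  loop 1: 10 segments, perimeter = 9.0500
Total perimeter = 9.050
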